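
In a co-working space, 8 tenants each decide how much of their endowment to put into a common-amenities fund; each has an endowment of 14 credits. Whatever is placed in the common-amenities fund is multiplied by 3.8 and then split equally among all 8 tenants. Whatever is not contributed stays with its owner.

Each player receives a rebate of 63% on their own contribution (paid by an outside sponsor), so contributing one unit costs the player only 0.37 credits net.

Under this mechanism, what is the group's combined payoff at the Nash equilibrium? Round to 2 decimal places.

With the mechanism, a contributed unit returns (3.8/8) / 0.37 = 1.2838 per unit of net cost to the contributor — now above 1 — so contributing fully is weakly dominant for every player.
So the Nash equilibrium is full contribution by all 8; the group earns 8 × (14 × 0.63 + 3.8 × 14) = 496.16.

496.16 credits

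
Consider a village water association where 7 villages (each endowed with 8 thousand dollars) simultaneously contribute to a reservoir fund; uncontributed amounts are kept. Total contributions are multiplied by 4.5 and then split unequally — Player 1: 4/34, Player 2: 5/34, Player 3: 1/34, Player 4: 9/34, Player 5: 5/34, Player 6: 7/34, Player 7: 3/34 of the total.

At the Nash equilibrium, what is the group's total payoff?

For player j, contributing a unit is worthwhile iff 4.5 × (j's share) ≥ 1, i.e. iff j's share is at least 0.2222.
The only share above 0.2222 is Player 4's 9/34, contributing 8; the remaining 6 contribute 0. Total contributed: 8.
The reservoir fund pays out 4.5 × 8 = 36.00 in total (split across the unequal shares, but the aggregate is all that matters for the group sum).
The 6 free-riders keep 8 each, adding 48. Group total = 48 + 36.00 = 84.00.

84.00 thousand dollars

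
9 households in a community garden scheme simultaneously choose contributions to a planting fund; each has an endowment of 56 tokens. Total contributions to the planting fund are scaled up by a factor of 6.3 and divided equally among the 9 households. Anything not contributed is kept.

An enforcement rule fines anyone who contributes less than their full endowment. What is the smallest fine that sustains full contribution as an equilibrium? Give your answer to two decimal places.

Given the others contribute fully, the best deviation is to contribute 0 (any partial contribution still incurs the fine and gives up units whose private return 0.7000 is below 1).
Deviating from 56 to 0 saves 56 tokens but forfeits the deviator's share of the drop in the planting fund: 6.3/9 × 56 = 39.20.
So the deviation gain is 56 − 39.20 = 16.80, and the fine must be at least 16.80 tokens to wipe it out.

16.80 tokens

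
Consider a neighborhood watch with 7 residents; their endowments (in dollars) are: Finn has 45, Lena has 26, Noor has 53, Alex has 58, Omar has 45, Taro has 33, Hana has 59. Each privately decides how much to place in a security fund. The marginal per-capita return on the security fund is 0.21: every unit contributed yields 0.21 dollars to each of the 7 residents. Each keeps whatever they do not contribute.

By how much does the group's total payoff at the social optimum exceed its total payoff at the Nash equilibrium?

149.93 dollars

The private return per contributed unit is 0.21 < 1 for everyone, so the Nash equilibrium is zero contribution and the group total is Σ E_j = 45 + 26 + 53 + 58 + 45 + 33 + 59 = 319.
Each contributed unit returns 1.470 to the group, so the social optimum is full contribution by everyone: group total = 1.470 × 319 = 468.93.
Efficiency loss = (1.470 − 1) × 319 = 149.93.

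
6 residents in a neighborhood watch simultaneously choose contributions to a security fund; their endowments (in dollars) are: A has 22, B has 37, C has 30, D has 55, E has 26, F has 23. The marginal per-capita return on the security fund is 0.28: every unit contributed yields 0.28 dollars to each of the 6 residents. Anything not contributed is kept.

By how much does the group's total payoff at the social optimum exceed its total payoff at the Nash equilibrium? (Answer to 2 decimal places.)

The private return per contributed unit is 0.28 < 1 for everyone, so the Nash equilibrium is zero contribution and the group total is Σ E_j = 22 + 37 + 30 + 55 + 26 + 23 = 193.
Each contributed unit returns 1.680 to the group, so the social optimum is full contribution by everyone: group total = 1.680 × 193 = 324.24.
Efficiency loss = (1.680 − 1) × 193 = 131.24.

131.24 dollars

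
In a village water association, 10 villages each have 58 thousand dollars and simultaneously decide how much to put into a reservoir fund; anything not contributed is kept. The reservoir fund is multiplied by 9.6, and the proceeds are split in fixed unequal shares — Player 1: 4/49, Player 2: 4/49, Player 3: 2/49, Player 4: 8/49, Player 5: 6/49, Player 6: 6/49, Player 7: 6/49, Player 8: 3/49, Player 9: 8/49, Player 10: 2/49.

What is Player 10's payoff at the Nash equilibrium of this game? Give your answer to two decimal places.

For player j, contributing a unit is worthwhile iff 9.6 × (j's share) ≥ 1, i.e. iff j's share is at least 0.1042.
Player 4, Player 5, Player 6, Player 7 and Player 9 are above the threshold, contributing 58 each; the remaining 5 contribute 0. Total contributed: 290.
Player 10 keeps 58 and receives 9.6 × 290 × 2/49 = 113.63 from the reservoir fund, for a payoff of 171.63.

171.63 thousand dollars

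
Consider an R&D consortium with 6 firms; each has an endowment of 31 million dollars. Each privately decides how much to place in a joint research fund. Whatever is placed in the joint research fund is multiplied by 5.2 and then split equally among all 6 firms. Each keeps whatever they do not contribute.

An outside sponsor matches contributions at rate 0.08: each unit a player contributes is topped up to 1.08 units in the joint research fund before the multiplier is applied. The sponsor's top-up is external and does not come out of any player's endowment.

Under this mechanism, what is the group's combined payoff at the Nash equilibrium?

With the mechanism, a contributed unit returns 5.2 × 1.08 / 6 = 0.9360 per unit of net cost — still below 1 — so contributing 0 remains dominant for every player.
Everyone keeps their endowment and the group total is 6 × 31 = 186.

186.00 million dollars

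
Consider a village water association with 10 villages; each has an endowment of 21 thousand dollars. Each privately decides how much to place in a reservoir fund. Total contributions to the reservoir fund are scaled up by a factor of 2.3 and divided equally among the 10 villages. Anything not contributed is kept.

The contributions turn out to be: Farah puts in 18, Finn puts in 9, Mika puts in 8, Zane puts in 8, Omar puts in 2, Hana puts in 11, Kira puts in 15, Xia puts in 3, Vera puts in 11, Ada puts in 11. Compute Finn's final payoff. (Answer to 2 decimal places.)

34.08 thousand dollars

Total contributed: 18 + 9 + 8 + 8 + 2 + 11 + 15 + 3 + 11 + 11 = 96.
Each receives 2.3 × 96 / 10 = 22.08 from the reservoir fund.
Finn keeps 21 − 9 = 12, so Finn's payoff is 12 + 22.08 = 34.08.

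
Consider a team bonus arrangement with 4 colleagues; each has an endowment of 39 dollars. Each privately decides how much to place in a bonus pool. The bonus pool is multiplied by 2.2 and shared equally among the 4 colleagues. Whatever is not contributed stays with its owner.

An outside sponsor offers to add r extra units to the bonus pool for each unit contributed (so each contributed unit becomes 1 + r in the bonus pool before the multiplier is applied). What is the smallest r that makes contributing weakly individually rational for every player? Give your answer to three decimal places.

0.818

With matching at rate r, one contributed unit becomes (1 + r) in the bonus pool and returns 2.2 × (1 + r) / 4 to the contributor.
Setting this equal to 1: 1 + r = 4/2.2 = 1.8182.
So the minimum matching rate is r = 1.8182 − 1 = 0.818.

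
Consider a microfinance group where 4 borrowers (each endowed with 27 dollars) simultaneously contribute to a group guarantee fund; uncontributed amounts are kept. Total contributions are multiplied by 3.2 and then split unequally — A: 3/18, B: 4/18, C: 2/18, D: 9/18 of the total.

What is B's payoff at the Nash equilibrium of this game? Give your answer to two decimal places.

46.20 dollars

Each unit j contributes comes back to j as 3.2 × (j's share), so j prefers to contribute only if that share exceeds 1/3.2 = 0.3125; otherwise keeping the unit dominates.
The only share above 0.3125 is D's 9/18, contributing 27; the remaining 3 contribute 0. Total contributed: 27.
B keeps 27 and receives 3.2 × 27 × 4/18 = 19.20 from the group guarantee fund, for a payoff of 46.20.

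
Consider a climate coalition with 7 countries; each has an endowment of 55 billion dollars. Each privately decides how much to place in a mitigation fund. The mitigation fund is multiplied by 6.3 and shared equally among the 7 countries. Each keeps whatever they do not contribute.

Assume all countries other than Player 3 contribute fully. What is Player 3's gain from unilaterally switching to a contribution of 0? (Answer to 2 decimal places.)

5.50 billion dollars

Switching from a contribution of 55 to 0 lets Player 3 keep an extra 55 billion dollars, but lowers the mitigation fund by 55, which costs Player 3 their own share of that drop: 6.3/7 × 55 = 49.50.
Net gain = 55 − 49.50 = 5.50. The private return per contributed unit (0.9000) is below 1, so free-riding is indeed the best response regardless of what the others do.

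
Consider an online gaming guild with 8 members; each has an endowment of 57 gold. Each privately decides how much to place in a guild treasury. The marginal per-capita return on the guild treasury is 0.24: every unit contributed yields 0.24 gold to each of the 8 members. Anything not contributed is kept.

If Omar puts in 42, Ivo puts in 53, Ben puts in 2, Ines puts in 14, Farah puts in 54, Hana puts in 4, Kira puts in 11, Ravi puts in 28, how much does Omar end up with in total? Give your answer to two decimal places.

Total contributed: 42 + 53 + 2 + 14 + 54 + 4 + 11 + 28 = 208.
Each receives 0.24 × 208 = 49.92 from the guild treasury.
Omar keeps 57 − 42 = 15, so Omar's payoff is 15 + 49.92 = 64.92.

64.92 gold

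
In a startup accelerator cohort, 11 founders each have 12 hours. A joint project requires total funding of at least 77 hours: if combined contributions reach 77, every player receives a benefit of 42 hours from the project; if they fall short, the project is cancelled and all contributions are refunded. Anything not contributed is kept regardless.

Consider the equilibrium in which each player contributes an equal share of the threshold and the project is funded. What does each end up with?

Equal share of the threshold: 77/11 = 7.
At this profile no one gains by cutting their contribution: any cut drops the total below 77, the project is cancelled, contributions are refunded, and the deviator ends with 12, which is less than 12 − 7 + 42 = 47. Contributing more than 7 just wastes the excess. So contributing exactly 7 is a best response.
Each player's payoff: 12 − 7 + 42 = 47.

47 hours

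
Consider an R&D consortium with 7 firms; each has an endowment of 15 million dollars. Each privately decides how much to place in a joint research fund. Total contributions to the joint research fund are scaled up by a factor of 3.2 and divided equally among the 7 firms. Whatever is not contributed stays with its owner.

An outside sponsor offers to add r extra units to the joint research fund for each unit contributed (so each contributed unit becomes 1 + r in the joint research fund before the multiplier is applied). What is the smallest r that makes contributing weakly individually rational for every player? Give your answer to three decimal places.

With matching at rate r, one contributed unit becomes (1 + r) in the joint research fund and returns 3.2 × (1 + r) / 7 to the contributor.
Setting this equal to 1: 1 + r = 7/3.2 = 2.1875.
So the minimum matching rate is r = 2.1875 − 1 = 1.188.

1.188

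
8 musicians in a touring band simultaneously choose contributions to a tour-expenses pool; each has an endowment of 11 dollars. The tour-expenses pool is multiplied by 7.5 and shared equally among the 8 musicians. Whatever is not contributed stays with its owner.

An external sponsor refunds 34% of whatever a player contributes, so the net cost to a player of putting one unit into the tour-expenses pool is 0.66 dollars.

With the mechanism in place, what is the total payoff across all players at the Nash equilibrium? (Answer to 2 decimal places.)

The effective private return per unit is now (7.5/8) / 0.66 = 1.4205 > 1, so every player's dominant strategy flips to full contribution.
So the Nash equilibrium is full contribution by all 8; the group earns 8 × (11 × 0.34 + 7.5 × 11) = 689.92.

689.92 dollars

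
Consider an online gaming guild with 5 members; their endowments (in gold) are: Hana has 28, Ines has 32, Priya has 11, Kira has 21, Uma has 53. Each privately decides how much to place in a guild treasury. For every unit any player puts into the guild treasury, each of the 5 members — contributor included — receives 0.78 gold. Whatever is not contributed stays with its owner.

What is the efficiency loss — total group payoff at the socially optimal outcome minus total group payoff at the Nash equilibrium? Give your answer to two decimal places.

The private return per contributed unit is 0.78 < 1 for everyone, so the Nash equilibrium is zero contribution and the group total is Σ E_j = 28 + 32 + 11 + 21 + 53 = 145.
Each contributed unit returns 3.900 to the group, so the social optimum is full contribution by everyone: group total = 3.900 × 145 = 565.50.
Efficiency loss = (3.900 − 1) × 145 = 420.50.

420.50 gold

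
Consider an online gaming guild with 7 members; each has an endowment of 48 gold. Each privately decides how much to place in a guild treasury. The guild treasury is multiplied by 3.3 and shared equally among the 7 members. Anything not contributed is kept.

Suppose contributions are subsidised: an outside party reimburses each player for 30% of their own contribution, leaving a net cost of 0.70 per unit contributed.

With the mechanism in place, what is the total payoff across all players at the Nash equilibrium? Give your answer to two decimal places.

Even with the mechanism, each unit contributed returns only (3.3/7) / 0.70 = 0.6735 per unit of net cost, so contributing nothing is still dominant.
At the Nash equilibrium no one contributes; group total payoff = 7 × 48 = 336.

336.00 gold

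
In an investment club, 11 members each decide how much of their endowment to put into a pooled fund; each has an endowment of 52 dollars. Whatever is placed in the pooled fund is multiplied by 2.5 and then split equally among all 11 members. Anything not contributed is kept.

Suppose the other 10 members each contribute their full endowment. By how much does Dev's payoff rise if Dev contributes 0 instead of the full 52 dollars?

Switching from a contribution of 52 to 0 lets Dev keep an extra 52 dollars, but lowers the pooled fund by 52, which costs Dev their own share of that drop: 2.5/11 × 52 = 11.82.
Net gain = 52 − 11.82 = 40.18. The private return per contributed unit (0.2273) is below 1, so free-riding is indeed the best response regardless of what the others do.

40.18 dollars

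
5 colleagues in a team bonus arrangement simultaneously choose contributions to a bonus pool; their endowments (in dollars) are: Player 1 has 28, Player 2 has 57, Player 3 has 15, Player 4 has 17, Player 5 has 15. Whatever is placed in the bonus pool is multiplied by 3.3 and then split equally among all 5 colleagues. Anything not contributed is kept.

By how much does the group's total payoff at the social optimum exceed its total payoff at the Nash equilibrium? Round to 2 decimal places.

The private return per contributed unit is 3.3/5 = 0.6600 < 1 for every player regardless of endowment, so the Nash equilibrium is zero contribution and the group total is Σ E_j = 28 + 57 + 15 + 17 + 15 = 132.
Each contributed unit returns 3.300 to the group, so the social optimum is full contribution by everyone: group total = 3.300 × 132 = 435.60.
Efficiency loss = (3.300 − 1) × 132 = 303.60.

303.60 dollars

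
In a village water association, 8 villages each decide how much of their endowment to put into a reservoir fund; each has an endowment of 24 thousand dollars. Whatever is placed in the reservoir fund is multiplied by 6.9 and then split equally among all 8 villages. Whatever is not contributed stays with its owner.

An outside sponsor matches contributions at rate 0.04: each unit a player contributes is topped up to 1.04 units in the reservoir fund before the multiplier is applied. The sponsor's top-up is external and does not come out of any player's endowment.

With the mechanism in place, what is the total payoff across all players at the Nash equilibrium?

Even with the mechanism, each unit contributed returns only 6.9 × 1.04 / 8 = 0.8970 per unit of net cost, so contributing nothing is still dominant.
Everyone keeps their endowment and the group total is 8 × 24 = 192.

192.00 thousand dollars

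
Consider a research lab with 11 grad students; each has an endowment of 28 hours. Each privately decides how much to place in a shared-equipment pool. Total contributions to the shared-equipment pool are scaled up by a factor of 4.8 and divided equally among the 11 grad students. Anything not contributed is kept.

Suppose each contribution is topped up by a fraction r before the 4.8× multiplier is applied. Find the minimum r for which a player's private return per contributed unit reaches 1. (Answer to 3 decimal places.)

With matching at rate r, one contributed unit becomes (1 + r) in the shared-equipment pool and returns 4.8 × (1 + r) / 11 to the contributor.
Setting this equal to 1: 1 + r = 11/4.8 = 2.2917.
So the minimum matching rate is r = 2.2917 − 1 = 1.292.

1.292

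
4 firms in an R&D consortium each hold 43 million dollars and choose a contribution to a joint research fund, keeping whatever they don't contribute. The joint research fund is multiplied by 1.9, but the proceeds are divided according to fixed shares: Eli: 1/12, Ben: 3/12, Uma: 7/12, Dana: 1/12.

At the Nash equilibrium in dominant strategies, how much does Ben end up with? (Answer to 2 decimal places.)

Player j's private return per contributed unit is 1.9 × (j's share). Contributing is weakly dominant for j when that share is at least 1/1.9 = 0.5263, and contributing 0 is dominant otherwise.
Only Uma (7/12) clears that bar, contributing 43; the remaining 3 contribute 0. Total contributed: 43.
Ben keeps 43 and receives 1.9 × 43 × 3/12 = 20.43 from the joint research fund, for a payoff of 63.43.

63.43 million dollars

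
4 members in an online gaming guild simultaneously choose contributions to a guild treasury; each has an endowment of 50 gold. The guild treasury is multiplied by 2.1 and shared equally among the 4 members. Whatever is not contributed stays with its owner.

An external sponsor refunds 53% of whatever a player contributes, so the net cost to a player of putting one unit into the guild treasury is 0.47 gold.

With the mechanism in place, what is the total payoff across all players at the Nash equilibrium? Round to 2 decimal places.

Under the mechanism each unit contributed yields (2.1/4) / 0.47 = 1.1170 back to its contributor per unit of net cost, which exceeds 1, making full contribution the dominant choice for everyone.
At the Nash equilibrium everyone contributes 50. Group total payoff = 4 × (50 × 0.53 + 2.1 × 50) = 526.00.

526.00 gold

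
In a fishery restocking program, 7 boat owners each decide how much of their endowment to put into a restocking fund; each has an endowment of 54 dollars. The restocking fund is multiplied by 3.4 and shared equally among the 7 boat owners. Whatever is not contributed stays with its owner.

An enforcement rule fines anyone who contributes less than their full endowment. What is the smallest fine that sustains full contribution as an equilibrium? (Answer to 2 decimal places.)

Given the others contribute fully, the best deviation is to contribute 0 (any partial contribution still incurs the fine and gives up units whose private return 0.4857 is below 1).
Deviating from 54 to 0 saves 54 dollars but forfeits the deviator's share of the drop in the restocking fund: 3.4/7 × 54 = 26.23.
So the deviation gain is 54 − 26.23 = 27.77, and the fine must be at least 27.77 dollars to wipe it out.

27.77 dollars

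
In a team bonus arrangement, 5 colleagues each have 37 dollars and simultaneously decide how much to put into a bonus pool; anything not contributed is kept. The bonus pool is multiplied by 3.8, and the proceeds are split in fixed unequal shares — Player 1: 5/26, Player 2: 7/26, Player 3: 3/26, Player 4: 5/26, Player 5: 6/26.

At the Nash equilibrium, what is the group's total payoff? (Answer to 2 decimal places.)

For player j, contributing a unit is worthwhile iff 3.8 × (j's share) ≥ 1, i.e. iff j's share is at least 0.2632.
Player 2 alone (share 7/26) is above the threshold, contributing 37; the remaining 4 contribute 0. Total contributed: 37.
The bonus pool pays out 3.8 × 37 = 140.60 in total (split across the unequal shares, but the aggregate is all that matters for the group sum).
The 4 free-riders keep 37 each, adding 148. Group total = 148 + 140.60 = 288.60.

288.60 dollars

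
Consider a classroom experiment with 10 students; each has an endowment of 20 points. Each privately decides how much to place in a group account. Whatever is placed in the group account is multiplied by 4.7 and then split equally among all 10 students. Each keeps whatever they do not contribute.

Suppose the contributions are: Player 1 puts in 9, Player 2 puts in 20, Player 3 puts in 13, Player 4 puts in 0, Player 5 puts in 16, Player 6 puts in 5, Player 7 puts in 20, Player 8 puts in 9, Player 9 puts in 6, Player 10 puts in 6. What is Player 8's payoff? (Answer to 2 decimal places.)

Total contributed: 9 + 20 + 13 + 0 + 16 + 5 + 20 + 9 + 6 + 6 = 104.
Each receives 4.7 × 104 / 10 = 48.88 from the group account.
Player 8 keeps 20 − 9 = 11, so Player 8's payoff is 11 + 48.88 = 59.88.

59.88 points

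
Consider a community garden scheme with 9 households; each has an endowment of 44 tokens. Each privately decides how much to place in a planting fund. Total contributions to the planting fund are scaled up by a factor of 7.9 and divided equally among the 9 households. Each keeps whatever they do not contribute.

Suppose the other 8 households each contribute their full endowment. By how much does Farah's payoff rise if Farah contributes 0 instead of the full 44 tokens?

Switching from a contribution of 44 to 0 lets Farah keep an extra 44 tokens, but lowers the planting fund by 44, which costs Farah their own share of that drop: 7.9/9 × 44 = 38.62.
Net gain = 44 − 38.62 = 5.38. The private return per contributed unit (0.8778) is below 1, so free-riding is indeed the best response regardless of what the others do.

5.38 tokens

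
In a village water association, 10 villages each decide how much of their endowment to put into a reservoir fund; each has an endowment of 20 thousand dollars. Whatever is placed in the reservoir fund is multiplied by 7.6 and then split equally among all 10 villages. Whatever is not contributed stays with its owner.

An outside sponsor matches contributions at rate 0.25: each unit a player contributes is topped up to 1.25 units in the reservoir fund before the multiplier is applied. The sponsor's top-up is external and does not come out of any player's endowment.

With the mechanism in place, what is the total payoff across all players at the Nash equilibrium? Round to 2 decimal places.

200.00 thousand dollars

The effective private return is 7.6 × 1.25 / 10 = 0.9500, which is still under 1, so the mechanism doesn't change anyone's dominant strategy: zero contribution.
At the Nash equilibrium no one contributes; group total payoff = 10 × 20 = 200.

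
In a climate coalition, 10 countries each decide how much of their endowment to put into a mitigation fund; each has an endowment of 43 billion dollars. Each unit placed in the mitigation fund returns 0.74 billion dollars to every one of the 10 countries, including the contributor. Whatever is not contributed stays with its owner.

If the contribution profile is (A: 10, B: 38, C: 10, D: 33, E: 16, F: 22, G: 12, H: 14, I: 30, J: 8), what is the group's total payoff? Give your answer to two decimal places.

Total contributed: 10 + 38 + 10 + 33 + 16 + 22 + 12 + 14 + 30 + 8 = 193; total kept: 10 × 43 − 193 = 237.
The mitigation fund pays out 0.74 × 10 × 193 = 1428.20 in aggregate.
Group total = 237 + 1428.20 = 1665.20.

1665.20 billion dollars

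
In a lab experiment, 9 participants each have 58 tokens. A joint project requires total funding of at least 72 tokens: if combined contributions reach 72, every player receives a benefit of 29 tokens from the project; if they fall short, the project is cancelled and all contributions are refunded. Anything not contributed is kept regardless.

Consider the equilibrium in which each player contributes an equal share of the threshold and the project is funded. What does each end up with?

Equal share of the threshold: 72/9 = 8.
At this profile no one gains by cutting their contribution: any cut drops the total below 72, the project is cancelled, contributions are refunded, and the deviator ends with 58, which is less than 58 − 8 + 29 = 79. Contributing more than 8 just wastes the excess. So contributing exactly 8 is a best response.
Each player's payoff: 58 − 8 + 29 = 79.

79 tokens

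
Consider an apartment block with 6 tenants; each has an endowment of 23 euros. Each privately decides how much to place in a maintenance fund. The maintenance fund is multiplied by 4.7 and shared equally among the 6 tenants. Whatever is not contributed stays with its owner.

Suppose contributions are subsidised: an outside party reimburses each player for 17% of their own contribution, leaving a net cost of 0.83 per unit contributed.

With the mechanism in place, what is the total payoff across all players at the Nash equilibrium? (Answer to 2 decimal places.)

138.00 euros

With the mechanism, a contributed unit returns (4.7/6) / 0.83 = 0.9438 per unit of net cost — still below 1 — so contributing 0 remains dominant for every player.
At the Nash equilibrium no one contributes; group total payoff = 6 × 23 = 138.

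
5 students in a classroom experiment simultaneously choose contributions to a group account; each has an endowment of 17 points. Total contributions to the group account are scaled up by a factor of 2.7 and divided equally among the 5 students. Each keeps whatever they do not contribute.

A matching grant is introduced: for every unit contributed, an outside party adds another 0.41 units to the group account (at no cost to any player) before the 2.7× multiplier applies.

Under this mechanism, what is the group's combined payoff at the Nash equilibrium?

Even with the mechanism, each unit contributed returns only 2.7 × 1.41 / 5 = 0.7614 per unit of net cost, so contributing nothing is still dominant.
Everyone keeps their endowment and the group total is 5 × 17 = 85.

85.00 points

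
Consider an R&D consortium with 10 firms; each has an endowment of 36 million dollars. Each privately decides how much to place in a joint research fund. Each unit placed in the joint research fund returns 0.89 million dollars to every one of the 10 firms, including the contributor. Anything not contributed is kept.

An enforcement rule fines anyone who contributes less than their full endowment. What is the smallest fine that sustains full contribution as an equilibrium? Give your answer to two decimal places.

3.96 million dollars

Given the others contribute fully, the best deviation is to contribute 0 (any partial contribution still incurs the fine and gives up units whose private return 0.89 is below 1).
Deviating from 36 to 0 saves 36 million dollars but forfeits the deviator's share of the drop in the joint research fund: 0.89 × 36 = 32.04.
So the deviation gain is 36 − 32.04 = 3.96, and the fine must be at least 3.96 million dollars to wipe it out.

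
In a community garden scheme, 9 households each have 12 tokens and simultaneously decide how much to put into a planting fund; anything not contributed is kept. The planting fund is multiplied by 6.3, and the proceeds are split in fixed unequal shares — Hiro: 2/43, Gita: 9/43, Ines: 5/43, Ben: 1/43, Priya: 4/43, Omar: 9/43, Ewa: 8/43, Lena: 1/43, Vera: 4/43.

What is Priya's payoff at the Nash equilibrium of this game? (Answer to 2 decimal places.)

Each unit j contributes comes back to j as 6.3 × (j's share), so j prefers to contribute only if that share exceeds 1/6.3 = 0.1587; otherwise keeping the unit dominates.
Gita, Omar and Ewa clear that bar, contributing 12 each; the remaining 6 contribute 0. Total contributed: 36.
Priya keeps 12 and receives 6.3 × 36 × 4/43 = 21.10 from the planting fund, for a payoff of 33.10.

33.10 tokens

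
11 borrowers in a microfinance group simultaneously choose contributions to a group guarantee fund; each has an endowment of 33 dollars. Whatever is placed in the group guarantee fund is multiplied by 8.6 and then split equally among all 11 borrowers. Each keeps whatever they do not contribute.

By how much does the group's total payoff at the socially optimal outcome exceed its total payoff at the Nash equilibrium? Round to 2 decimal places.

2758.80 dollars

Each contributed unit returns 8.6/11 = 0.7818 to its contributor — below 1 — so contributing 0 is dominant for every player. At the Nash equilibrium everyone keeps their 33, and the group total is 11 × 33 = 363.
Each contributed unit returns 8.600 to the group as a whole (0.7818 to each of 11 players), which exceeds 1, so the social optimum is full contribution: group total = 8.600 × 363 = 3121.80.
Efficiency loss = 3121.80 − 363 = 2758.80.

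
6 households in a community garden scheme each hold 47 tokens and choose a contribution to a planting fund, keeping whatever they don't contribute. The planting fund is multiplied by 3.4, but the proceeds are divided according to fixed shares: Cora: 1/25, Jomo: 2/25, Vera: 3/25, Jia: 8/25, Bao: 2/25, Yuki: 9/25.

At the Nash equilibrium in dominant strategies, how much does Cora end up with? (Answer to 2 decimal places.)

For player j, contributing a unit is worthwhile iff 3.4 × (j's share) ≥ 1, i.e. iff j's share is at least 0.2941.
Jia and Yuki are above the threshold, contributing 47 each; the remaining 4 contribute 0. Total contributed: 94.
Cora keeps 47 and receives 3.4 × 94 × 1/25 = 12.78 from the planting fund, for a payoff of 59.78.

59.78 tokens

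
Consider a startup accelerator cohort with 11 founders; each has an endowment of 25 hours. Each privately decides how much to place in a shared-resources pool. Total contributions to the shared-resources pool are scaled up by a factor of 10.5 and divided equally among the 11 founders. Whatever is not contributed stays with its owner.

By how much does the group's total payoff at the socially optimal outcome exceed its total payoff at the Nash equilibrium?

Each contributed unit returns 10.5/11 = 0.9545 to its contributor — below 1 — so contributing 0 is dominant for every player. At the Nash equilibrium everyone keeps their 25, and the group total is 11 × 25 = 275.
Each contributed unit returns 10.500 to the group as a whole (0.9545 to each of 11 players), which exceeds 1, so the social optimum is full contribution: group total = 10.500 × 275 = 2887.50.
Efficiency loss = 2887.50 − 275 = 2612.50.

2612.50 hours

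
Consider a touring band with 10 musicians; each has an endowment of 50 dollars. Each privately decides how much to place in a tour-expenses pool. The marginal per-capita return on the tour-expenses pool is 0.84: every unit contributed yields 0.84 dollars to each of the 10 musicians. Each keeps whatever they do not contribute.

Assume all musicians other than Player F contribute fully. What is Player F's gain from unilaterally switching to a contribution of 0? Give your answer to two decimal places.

8.00 dollars

Switching from a contribution of 50 to 0 lets Player F keep an extra 50 dollars, but lowers the tour-expenses pool by 50, which costs Player F their own share of that drop: 0.84 × 50 = 42.00.
Net gain = 50 − 42.00 = 8.00. The private return per contributed unit (0.84) is below 1, so free-riding is indeed the best response regardless of what the others do.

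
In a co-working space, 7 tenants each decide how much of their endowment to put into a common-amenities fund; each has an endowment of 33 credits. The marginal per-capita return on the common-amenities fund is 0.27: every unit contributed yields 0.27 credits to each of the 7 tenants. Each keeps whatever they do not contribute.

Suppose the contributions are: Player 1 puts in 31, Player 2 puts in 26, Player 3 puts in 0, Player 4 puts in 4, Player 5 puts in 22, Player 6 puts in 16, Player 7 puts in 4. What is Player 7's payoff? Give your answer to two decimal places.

Total contributed: 31 + 26 + 0 + 4 + 22 + 16 + 4 = 103.
Each receives 0.27 × 103 = 27.81 from the common-amenities fund.
Player 7 keeps 33 − 4 = 29, so Player 7's payoff is 29 + 27.81 = 56.81.

56.81 credits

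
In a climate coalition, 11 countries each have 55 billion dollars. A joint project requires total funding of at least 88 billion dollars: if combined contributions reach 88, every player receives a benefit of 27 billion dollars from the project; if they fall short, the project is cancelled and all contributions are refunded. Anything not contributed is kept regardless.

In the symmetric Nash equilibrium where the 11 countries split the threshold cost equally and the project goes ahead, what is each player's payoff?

Equal share of the threshold: 88/11 = 8.
At this profile no one gains by cutting their contribution: any cut drops the total below 88, the project is cancelled, contributions are refunded, and the deviator ends with 55, which is less than 55 − 8 + 27 = 74. Contributing more than 8 just wastes the excess. So contributing exactly 8 is a best response.
Each player's payoff: 55 − 8 + 27 = 74.

74 billion dollars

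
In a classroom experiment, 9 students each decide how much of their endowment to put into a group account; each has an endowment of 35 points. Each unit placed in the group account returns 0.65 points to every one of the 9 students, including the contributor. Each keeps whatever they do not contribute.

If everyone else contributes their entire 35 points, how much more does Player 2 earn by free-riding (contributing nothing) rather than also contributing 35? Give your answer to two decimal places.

Switching from a contribution of 35 to 0 lets Player 2 keep an extra 35 points, but lowers the group account by 35, which costs Player 2 their own share of that drop: 0.65 × 35 = 22.75.
Net gain = 35 − 22.75 = 12.25. The private return per contributed unit (0.65) is below 1, so free-riding is indeed the best response regardless of what the others do.

12.25 points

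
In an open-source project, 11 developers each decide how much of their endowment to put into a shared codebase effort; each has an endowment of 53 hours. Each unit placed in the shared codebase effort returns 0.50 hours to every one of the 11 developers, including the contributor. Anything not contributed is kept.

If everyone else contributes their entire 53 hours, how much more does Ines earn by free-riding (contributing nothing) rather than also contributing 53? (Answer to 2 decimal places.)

26.50 hours

Switching from a contribution of 53 to 0 lets Ines keep an extra 53 hours, but lowers the shared codebase effort by 53, which costs Ines their own share of that drop: 0.50 × 53 = 26.50.
Net gain = 53 − 26.50 = 26.50. The private return per contributed unit (0.50) is below 1, so free-riding is indeed the best response regardless of what the others do.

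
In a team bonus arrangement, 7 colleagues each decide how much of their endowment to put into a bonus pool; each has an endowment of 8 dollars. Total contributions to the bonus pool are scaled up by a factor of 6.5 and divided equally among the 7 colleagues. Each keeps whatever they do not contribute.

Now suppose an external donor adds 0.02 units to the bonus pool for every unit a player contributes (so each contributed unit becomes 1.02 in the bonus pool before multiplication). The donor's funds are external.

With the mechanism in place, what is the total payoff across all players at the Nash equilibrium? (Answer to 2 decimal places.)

With the mechanism, a contributed unit returns 6.5 × 1.02 / 7 = 0.9471 per unit of net cost — still below 1 — so contributing 0 remains dominant for every player.
At the Nash equilibrium no one contributes; group total payoff = 7 × 8 = 56.

56.00 dollars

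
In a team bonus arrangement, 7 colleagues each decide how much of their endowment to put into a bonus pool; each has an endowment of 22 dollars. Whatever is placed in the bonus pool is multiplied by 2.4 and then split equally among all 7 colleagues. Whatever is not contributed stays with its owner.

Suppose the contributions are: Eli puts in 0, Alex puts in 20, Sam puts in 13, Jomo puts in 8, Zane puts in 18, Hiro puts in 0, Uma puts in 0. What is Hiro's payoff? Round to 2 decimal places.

42.23 dollars

Total contributed: 0 + 20 + 13 + 8 + 18 + 0 + 0 = 59.
Each receives 2.4 × 59 / 7 = 20.23 from the bonus pool.
Hiro keeps 22 − 0 = 22, so Hiro's payoff is 22 + 20.23 = 42.23.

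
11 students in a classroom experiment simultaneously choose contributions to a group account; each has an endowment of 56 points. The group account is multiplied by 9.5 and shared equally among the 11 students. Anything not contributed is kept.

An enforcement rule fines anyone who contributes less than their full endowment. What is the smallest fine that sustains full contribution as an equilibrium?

7.64 points

Given the others contribute fully, the best deviation is to contribute 0 (any partial contribution still incurs the fine and gives up units whose private return 0.8636 is below 1).
Deviating from 56 to 0 saves 56 points but forfeits the deviator's share of the drop in the group account: 9.5/11 × 56 = 48.36.
So the deviation gain is 56 − 48.36 = 7.64, and the fine must be at least 7.64 points to wipe it out.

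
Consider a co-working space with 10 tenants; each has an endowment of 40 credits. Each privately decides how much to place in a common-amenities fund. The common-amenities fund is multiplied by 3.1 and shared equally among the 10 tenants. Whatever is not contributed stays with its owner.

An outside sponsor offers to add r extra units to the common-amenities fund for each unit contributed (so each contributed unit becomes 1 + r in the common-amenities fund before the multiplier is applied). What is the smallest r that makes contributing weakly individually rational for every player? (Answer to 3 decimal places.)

With matching at rate r, one contributed unit becomes (1 + r) in the common-amenities fund and returns 3.1 × (1 + r) / 10 to the contributor.
Setting this equal to 1: 1 + r = 10/3.1 = 3.2258.
So the minimum matching rate is r = 3.2258 − 1 = 2.226.

2.226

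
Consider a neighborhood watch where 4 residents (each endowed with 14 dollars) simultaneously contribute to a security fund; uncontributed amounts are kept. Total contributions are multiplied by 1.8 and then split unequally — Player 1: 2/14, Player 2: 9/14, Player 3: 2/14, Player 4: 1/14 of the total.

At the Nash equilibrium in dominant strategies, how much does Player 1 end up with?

17.60 dollars

Player j's private return per contributed unit is 1.8 × (j's share). Contributing is weakly dominant for j when that share is at least 1/1.8 = 0.5556, and contributing 0 is dominant otherwise.
Player 2 alone (share 9/14) is above the threshold, contributing 14; the remaining 3 contribute 0. Total contributed: 14.
Player 1 keeps 14 and receives 1.8 × 14 × 2/14 = 3.60 from the security fund, for a payoff of 17.60.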